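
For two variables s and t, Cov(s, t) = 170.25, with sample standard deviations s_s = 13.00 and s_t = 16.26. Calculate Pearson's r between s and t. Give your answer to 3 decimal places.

r = Cov(s,t) / (s_s · s_t) = 170.25 / (13.00 × 16.26)
  = 170.25 / 211.3800 ≈ 0.805

0.805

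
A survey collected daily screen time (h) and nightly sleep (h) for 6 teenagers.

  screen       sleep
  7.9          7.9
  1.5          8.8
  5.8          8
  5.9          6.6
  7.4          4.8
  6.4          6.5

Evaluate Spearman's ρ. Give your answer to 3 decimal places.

-0.657

Rank screen: 6, 1, 2, 3, 5, 4
Rank sleep: 4, 6, 5, 3, 1, 2
d = rank(screen) − rank(sleep): 2, -5, -3, 0, 4, 2; Σd² = 58
ρ = 1 − 6Σd² / [n(n²−1)] = 1 − 6×58 / (6×35) = 1 − 348/210 ≈ -0.657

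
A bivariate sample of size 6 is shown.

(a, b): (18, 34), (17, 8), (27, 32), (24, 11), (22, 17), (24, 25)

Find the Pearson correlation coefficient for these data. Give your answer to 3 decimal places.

0.268

n = 6, Σa = 132, Σb = 127, Σa² = 2978, Σb² = 3279, Σab = 2850
nΣab − ΣaΣb = 17100 − 16764 = 336
nΣa² − (Σa)² = 17868 − 17424 = 444; nΣb² − (Σb)² = 19674 − 16129 = 3545
r = 336 / √(444 × 3545) = 336 / 1254.5836 ≈ 0.268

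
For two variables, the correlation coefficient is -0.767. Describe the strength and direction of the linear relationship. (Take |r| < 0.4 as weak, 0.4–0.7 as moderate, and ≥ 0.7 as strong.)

strong negative

r = -0.767 < 0 so the relationship is negative.
|r| = 0.767, which falls in the strong range.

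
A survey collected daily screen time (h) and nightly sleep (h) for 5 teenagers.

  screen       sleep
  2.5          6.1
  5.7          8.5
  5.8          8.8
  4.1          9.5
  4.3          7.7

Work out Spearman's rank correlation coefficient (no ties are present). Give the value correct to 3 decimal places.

Rank screen: 1, 4, 5, 2, 3
Rank sleep: 1, 3, 4, 5, 2
d = rank(screen) − rank(sleep): 0, 1, 1, -3, 1; Σd² = 12
ρ = 1 − 6Σd² / [n(n²−1)] = 1 − 6×12 / (5×24) = 1 − 72/120 ≈ 0.400

0.400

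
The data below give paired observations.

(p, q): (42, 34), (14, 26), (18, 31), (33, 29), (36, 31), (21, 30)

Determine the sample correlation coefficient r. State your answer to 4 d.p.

0.7148

n = 6, Σp = 164, Σq = 181, Σp² = 5110, Σq² = 5495, Σpq = 5053
nΣpq − ΣpΣq = 30318 − 29684 = 634
nΣp² − (Σp)² = 30660 − 26896 = 3764; nΣq² − (Σq)² = 32970 − 32761 = 209
r = 634 / √(3764 × 209) = 634 / 886.9476 ≈ 0.7148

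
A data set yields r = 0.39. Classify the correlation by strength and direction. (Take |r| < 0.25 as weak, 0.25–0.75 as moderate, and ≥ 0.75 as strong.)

moderate positive

r = 0.39 > 0 so the relationship is positive.
|r| = 0.39, which falls in the moderate range.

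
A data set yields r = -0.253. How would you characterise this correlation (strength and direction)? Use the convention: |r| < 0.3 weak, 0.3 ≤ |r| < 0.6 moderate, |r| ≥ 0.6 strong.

r = -0.253 < 0 so the relationship is negative.
|r| = 0.253, which falls in the weak range.

weak negative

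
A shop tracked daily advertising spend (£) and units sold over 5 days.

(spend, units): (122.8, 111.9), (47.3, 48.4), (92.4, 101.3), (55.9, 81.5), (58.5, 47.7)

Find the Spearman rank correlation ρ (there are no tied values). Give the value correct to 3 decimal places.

0.700

Rank spend: 5, 1, 4, 2, 3
Rank units: 5, 2, 4, 3, 1
d = rank(spend) − rank(units): 0, -1, 0, -1, 2; Σd² = 6
ρ = 1 − 6Σd² / [n(n²−1)] = 1 − 6×6 / (5×24) = 1 − 36/120 ≈ 0.700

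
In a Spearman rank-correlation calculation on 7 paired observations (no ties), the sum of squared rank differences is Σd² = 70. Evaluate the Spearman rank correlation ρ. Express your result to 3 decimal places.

ρ = 1 − 6Σd² / [n(n²−1)] = 1 − 6×70 / (7×48)
  = 1 − 420/336 = 1 − 1.2500 ≈ -0.250

-0.250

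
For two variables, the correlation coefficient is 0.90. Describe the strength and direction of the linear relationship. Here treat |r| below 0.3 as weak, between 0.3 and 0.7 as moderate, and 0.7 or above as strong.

r = 0.90 > 0 so the relationship is positive.
|r| = 0.90, which falls in the strong range.

strong positive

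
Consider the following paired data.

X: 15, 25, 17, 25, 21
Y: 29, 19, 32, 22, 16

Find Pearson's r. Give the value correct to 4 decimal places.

-0.7395

n = 5, ΣX = 103, ΣY = 118, ΣX² = 2205, ΣY² = 2966, ΣXY = 2340
nΣXY − ΣXΣY = 11700 − 12154 = -454
nΣX² − (ΣX)² = 11025 − 10609 = 416; nΣY² − (ΣY)² = 14830 − 13924 = 906
r = -454 / √(416 × 906) = -454 / 613.9186 ≈ -0.7395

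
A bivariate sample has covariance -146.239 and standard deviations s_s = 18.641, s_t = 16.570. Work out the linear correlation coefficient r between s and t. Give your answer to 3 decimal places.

-0.473

r = Cov(s,t) / (s_s · s_t) = -146.239 / (18.641 × 16.570)
  = -146.239 / 308.8814 ≈ -0.473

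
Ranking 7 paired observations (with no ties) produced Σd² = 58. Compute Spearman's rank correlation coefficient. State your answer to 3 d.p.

ρ = 1 − 6Σd² / [n(n²−1)] = 1 − 6×58 / (7×48)
  = 1 − 348/336 = 1 − 1.0357 ≈ -0.036

-0.036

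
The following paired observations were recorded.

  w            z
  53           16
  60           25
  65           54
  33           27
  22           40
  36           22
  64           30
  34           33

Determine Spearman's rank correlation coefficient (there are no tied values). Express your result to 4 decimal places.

Rank w: 5, 6, 8, 2, 1, 4, 7, 3
Rank z: 1, 3, 8, 4, 7, 2, 5, 6
d = rank(w) − rank(z): 4, 3, 0, -2, -6, 2, 2, -3; Σd² = 82
ρ = 1 − 6Σd² / [n(n²−1)] = 1 − 6×82 / (8×63) = 1 − 492/504 ≈ 0.0238

0.0238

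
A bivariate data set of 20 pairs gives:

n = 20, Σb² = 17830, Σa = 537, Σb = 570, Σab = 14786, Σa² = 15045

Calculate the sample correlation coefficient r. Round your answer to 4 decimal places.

-0.5203

r = (nΣab − ΣaΣb) / √[(nΣa² − (Σa)²)(nΣb² − (Σb)²)]
Numerator: 20×14786 − 537×570 = -10370
Denominator: √[(300900 − 288369)(356600 − 324900)] = √[12531 × 31700] = 19930.6974
r = -10370 / 19930.6974 ≈ -0.5203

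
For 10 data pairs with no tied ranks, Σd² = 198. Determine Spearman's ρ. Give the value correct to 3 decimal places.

-0.200

ρ = 1 − 6Σd² / [n(n²−1)] = 1 − 6×198 / (10×99)
  = 1 − 1188/990 = 1 − 1.2000 ≈ -0.200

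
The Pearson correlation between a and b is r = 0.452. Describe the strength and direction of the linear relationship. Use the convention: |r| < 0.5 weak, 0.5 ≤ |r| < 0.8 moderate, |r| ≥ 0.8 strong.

r = 0.452 > 0 so the relationship is positive.
|r| = 0.452, which falls in the weak range.

weak positive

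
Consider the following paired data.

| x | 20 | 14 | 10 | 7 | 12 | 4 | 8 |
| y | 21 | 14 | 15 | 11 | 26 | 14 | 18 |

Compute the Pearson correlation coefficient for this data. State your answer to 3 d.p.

0.498

n = 7, Σx = 75, Σy = 119, Σx² = 969, Σy² = 2179, Σxy = 1355
nΣxy − ΣxΣy = 9485 − 8925 = 560
nΣx² − (Σx)² = 6783 − 5625 = 1158; nΣy² − (Σy)² = 15253 − 14161 = 1092
r = 560 / √(1158 × 1092) = 560 / 1124.5159 ≈ 0.498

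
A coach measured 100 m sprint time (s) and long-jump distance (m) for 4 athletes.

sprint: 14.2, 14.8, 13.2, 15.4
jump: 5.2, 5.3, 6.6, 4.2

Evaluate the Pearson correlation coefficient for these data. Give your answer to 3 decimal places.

n = 4, Σx = 57.6, Σy = 21.3, Σx² = 832.08, Σy² = 116.33, Σxy = 304.08
nΣxy − ΣxΣy = 1216.32 − 1226.88 = -10.56
nΣx² − (Σx)² = 3328.32 − 3317.76 = 10.56; nΣy² − (Σy)² = 465.32 − 453.69 = 11.63
r = -10.56 / √(10.56 × 11.63) = -10.56 / 11.0821 ≈ -0.953

-0.953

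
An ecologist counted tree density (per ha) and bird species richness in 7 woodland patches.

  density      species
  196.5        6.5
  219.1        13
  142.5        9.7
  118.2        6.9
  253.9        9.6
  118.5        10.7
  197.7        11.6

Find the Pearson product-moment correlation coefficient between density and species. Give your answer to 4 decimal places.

n = 7, Σx = 1246.4, Σy = 68, Σx² = 238487.3, Σy² = 694.16, Σxy = 12322.09
nΣxy − ΣxΣy = 86254.63 − 84755.2 = 1499.43
nΣx² − (Σx)² = 1669411.1 − 1553512.96 = 115898.14; nΣy² − (Σy)² = 4859.12 − 4624 = 235.12
r = 1499.43 / √(115898.14 × 235.12) = 1499.43 / 5220.1504 ≈ 0.2872

0.2872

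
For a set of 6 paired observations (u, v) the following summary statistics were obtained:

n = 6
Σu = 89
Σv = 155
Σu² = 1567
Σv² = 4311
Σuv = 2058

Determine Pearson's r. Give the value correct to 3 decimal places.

-0.876

r = (nΣuv − ΣuΣv) / √[(nΣu² − (Σu)²)(nΣv² − (Σv)²)]
Numerator: 6×2058 − 89×155 = -1447
Denominator: √[(9402 − 7921)(25866 − 24025)] = √[1481 × 1841] = 1651.2180
r = -1447 / 1651.2180 ≈ -0.876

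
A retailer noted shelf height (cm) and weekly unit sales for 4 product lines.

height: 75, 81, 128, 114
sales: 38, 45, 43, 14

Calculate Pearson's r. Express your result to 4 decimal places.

n = 4, Σx = 398, Σy = 140, Σx² = 41566, Σy² = 5514, Σxy = 13595
nΣxy − ΣxΣy = 54380 − 55720 = -1340
nΣx² − (Σx)² = 166264 − 158404 = 7860; nΣy² − (Σy)² = 22056 − 19600 = 2456
r = -1340 / √(7860 × 2456) = -1340 / 4393.6500 ≈ -0.3050

-0.3050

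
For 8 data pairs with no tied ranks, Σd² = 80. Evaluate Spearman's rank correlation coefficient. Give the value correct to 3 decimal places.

ρ = 1 − 6Σd² / [n(n²−1)] = 1 − 6×80 / (8×63)
  = 1 − 480/504 = 1 − 0.9524 ≈ 0.048

0.048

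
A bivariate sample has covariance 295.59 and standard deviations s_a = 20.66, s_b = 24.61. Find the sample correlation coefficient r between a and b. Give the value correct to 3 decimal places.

0.581

r = Cov(a,b) / (s_a · s_b) = 295.59 / (20.66 × 24.61)
  = 295.59 / 508.4426 ≈ 0.581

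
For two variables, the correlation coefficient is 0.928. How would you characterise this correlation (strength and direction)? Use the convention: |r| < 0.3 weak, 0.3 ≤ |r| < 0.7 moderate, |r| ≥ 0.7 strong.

strong positive

r = 0.928 > 0 so the relationship is positive.
|r| = 0.928, which falls in the strong range.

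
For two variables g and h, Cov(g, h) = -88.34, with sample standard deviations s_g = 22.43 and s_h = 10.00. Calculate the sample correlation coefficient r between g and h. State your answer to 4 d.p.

-0.3938

r = Cov(g,h) / (s_g · s_h) = -88.34 / (22.43 × 10.00)
  = -88.34 / 224.3000 ≈ -0.3938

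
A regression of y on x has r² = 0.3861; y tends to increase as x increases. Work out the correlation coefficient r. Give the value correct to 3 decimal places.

0.621

|r| = √0.3861 = 0.621
The association is positive, so r = 0.621.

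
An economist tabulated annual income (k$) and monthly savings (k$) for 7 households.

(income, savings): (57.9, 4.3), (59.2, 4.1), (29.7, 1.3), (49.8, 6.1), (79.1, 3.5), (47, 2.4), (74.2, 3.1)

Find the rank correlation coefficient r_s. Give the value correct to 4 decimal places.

0.3214

Rank income: 4, 5, 1, 3, 7, 2, 6
Rank savings: 6, 5, 1, 7, 4, 2, 3
d = rank(income) − rank(savings): -2, 0, 0, -4, 3, 0, 3; Σd² = 38
ρ = 1 − 6Σd² / [n(n²−1)] = 1 − 6×38 / (7×48) = 1 − 228/336 ≈ 0.3214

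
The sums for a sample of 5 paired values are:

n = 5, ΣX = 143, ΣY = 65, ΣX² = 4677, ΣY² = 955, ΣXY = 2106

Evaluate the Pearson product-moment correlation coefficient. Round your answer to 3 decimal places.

0.972

r = (nΣXY − ΣXΣY) / √[(nΣX² − (ΣX)²)(nΣY² − (ΣY)²)]
Numerator: 5×2106 − 143×65 = 1235
Denominator: √[(23385 − 20449)(4775 − 4225)] = √[2936 × 550] = 1270.7478
r = 1235 / 1270.7478 ≈ 0.972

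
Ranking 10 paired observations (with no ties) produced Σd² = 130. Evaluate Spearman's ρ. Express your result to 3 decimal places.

0.212

ρ = 1 − 6Σd² / [n(n²−1)] = 1 − 6×130 / (10×99)
  = 1 − 780/990 = 1 − 0.7879 ≈ 0.212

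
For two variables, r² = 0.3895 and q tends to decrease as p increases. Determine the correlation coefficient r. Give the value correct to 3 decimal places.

|r| = √0.3895 = 0.624
The association is negative, so r = −0.624.

-0.624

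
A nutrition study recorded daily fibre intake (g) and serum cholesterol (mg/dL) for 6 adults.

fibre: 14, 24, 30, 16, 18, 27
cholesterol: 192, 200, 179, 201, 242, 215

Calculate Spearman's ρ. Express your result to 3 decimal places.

-0.143

Rank fibre: 1, 4, 6, 2, 3, 5
Rank cholesterol: 2, 3, 1, 4, 6, 5
d = rank(fibre) − rank(cholesterol): -1, 1, 5, -2, -3, 0; Σd² = 40
ρ = 1 − 6Σd² / [n(n²−1)] = 1 − 6×40 / (6×35) = 1 − 240/210 ≈ -0.143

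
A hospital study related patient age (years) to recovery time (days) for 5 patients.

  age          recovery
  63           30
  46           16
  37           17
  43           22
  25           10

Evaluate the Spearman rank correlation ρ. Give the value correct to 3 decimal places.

Rank age: 5, 4, 2, 3, 1
Rank recovery: 5, 2, 3, 4, 1
d = rank(age) − rank(recovery): 0, 2, -1, -1, 0; Σd² = 6
ρ = 1 − 6Σd² / [n(n²−1)] = 1 − 6×6 / (5×24) = 1 − 36/120 ≈ 0.700

0.700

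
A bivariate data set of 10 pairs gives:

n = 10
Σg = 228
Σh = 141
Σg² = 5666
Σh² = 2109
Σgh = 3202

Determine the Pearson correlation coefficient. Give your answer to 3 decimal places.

r = (nΣgh − ΣgΣh) / √[(nΣg² − (Σg)²)(nΣh² − (Σh)²)]
Numerator: 10×3202 − 228×141 = -128
Denominator: √[(56660 − 51984)(21090 − 19881)] = √[4676 × 1209] = 2377.6636
r = -128 / 2377.6636 ≈ -0.054

-0.054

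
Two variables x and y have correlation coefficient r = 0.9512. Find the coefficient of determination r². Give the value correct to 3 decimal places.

r² = (0.9512)² = 0.905

0.905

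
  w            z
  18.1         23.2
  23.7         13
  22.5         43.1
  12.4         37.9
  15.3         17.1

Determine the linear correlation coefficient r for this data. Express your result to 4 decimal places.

n = 5, Σw = 92, Σz = 134.3, Σw² = 1783.4, Σz² = 4293.67, Σwz = 2429.36
nΣwz − ΣwΣz = 12146.8 − 12355.6 = -208.8
nΣw² − (Σw)² = 8917 − 8464 = 453; nΣz² − (Σz)² = 21468.35 − 18036.49 = 3431.86
r = -208.8 / √(453 × 3431.86) = -208.8 / 1246.8491 ≈ -0.1675

-0.1675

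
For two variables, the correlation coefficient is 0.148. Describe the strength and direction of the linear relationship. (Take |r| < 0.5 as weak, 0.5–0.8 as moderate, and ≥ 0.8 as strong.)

weak positive

r = 0.148 > 0 so the relationship is positive.
|r| = 0.148, which falls in the weak range.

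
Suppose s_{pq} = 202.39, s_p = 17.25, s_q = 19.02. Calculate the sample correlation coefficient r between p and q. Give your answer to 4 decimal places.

0.6169

r = Cov(p,q) / (s_p · s_q) = 202.39 / (17.25 × 19.02)
  = 202.39 / 328.0950 ≈ 0.6169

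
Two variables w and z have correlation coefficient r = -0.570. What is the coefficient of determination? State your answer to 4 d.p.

0.3249

r² = (-0.570)² = 0.3249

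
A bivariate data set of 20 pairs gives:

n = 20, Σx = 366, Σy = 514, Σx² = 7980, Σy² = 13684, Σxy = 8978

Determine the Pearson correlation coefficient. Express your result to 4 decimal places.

r = (nΣxy − ΣxΣy) / √[(nΣx² − (Σx)²)(nΣy² − (Σy)²)]
Numerator: 20×8978 − 366×514 = -8564
Denominator: √[(159600 − 133956)(273680 − 264196)] = √[25644 × 9484] = 15595.1177
r = -8564 / 15595.1177 ≈ -0.5491

-0.5491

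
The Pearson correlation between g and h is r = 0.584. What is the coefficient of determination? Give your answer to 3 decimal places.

r² = (0.584)² = 0.341

0.341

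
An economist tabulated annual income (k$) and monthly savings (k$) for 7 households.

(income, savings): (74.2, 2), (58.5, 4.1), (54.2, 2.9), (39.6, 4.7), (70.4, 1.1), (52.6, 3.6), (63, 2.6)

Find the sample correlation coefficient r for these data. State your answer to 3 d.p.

-0.867

n = 7, Σx = 412.5, Σy = 21, Σx² = 25125.61, Σy² = 72.24, Σxy = 1162.15
nΣxy − ΣxΣy = 8135.05 − 8662.5 = -527.45
nΣx² − (Σx)² = 175879.27 − 170156.25 = 5723.02; nΣy² − (Σy)² = 505.68 − 441 = 64.68
r = -527.45 / √(5723.02 × 64.68) = -527.45 / 608.4118 ≈ -0.867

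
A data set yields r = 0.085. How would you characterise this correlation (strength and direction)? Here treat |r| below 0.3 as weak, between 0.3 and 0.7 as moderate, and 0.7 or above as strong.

weak positive

r = 0.085 > 0 so the relationship is positive.
|r| = 0.085, which falls in the weak range.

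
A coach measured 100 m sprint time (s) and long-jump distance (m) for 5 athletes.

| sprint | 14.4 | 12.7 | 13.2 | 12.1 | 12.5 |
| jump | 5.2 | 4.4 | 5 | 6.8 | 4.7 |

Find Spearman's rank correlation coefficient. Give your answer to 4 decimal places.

Rank sprint: 5, 3, 4, 1, 2
Rank jump: 4, 1, 3, 5, 2
d = rank(sprint) − rank(jump): 1, 2, 1, -4, 0; Σd² = 22
ρ = 1 − 6Σd² / [n(n²−1)] = 1 − 6×22 / (5×24) = 1 − 132/120 ≈ -0.1000

-0.1000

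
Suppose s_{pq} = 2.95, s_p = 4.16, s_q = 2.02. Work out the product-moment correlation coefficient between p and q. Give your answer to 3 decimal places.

r = Cov(p,q) / (s_p · s_q) = 2.95 / (4.16 × 2.02)
  = 2.95 / 8.4032 ≈ 0.351

0.351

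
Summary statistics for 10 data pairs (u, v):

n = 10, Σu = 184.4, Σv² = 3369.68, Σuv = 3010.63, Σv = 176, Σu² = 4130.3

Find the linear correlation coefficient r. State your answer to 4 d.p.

-0.5269

r = (nΣuv − ΣuΣv) / √[(nΣu² − (Σu)²)(nΣv² − (Σv)²)]
Numerator: 10×3010.63 − 184.4×176 = -2348.1
Denominator: √[(41303 − 34003.36)(33696.8 − 30976)] = √[7299.64 × 2720.8] = 4456.5525
r = -2348.1 / 4456.5525 ≈ -0.5269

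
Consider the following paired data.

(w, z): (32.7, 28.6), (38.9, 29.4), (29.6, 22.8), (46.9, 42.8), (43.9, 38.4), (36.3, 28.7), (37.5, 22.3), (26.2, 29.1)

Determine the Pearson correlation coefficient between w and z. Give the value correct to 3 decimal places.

n = 8, Σw = 292, Σz = 242.1, Σw² = 10995.86, Σz² = 7676.35, Σwz = 9087.32
nΣwz − ΣwΣz = 72698.56 − 70693.2 = 2005.36
nΣw² − (Σw)² = 87966.88 − 85264 = 2702.88; nΣz² − (Σz)² = 61410.8 − 58612.41 = 2798.39
r = 2005.36 / √(2702.88 × 2798.39) = 2005.36 / 2750.2204 ≈ 0.729

0.729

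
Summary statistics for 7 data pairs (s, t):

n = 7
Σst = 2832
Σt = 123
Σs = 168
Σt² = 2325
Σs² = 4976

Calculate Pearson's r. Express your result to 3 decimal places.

-0.305

r = (nΣst − ΣsΣt) / √[(nΣs² − (Σs)²)(nΣt² − (Σt)²)]
Numerator: 7×2832 − 168×123 = -840
Denominator: √[(34832 − 28224)(16275 − 15129)] = √[6608 × 1146] = 2751.8663
r = -840 / 2751.8663 ≈ -0.305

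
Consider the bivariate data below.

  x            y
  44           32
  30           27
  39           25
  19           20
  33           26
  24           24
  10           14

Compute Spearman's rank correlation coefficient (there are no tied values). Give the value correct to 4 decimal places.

0.8571

Rank x: 7, 4, 6, 2, 5, 3, 1
Rank y: 7, 6, 4, 2, 5, 3, 1
d = rank(x) − rank(y): 0, -2, 2, 0, 0, 0, 0; Σd² = 8
ρ = 1 − 6Σd² / [n(n²−1)] = 1 − 6×8 / (7×48) = 1 − 48/336 ≈ 0.8571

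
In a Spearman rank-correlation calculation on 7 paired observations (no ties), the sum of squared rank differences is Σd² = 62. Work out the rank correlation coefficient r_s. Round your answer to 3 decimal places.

-0.107

ρ = 1 − 6Σd² / [n(n²−1)] = 1 − 6×62 / (7×48)
  = 1 − 372/336 = 1 − 1.1071 ≈ -0.107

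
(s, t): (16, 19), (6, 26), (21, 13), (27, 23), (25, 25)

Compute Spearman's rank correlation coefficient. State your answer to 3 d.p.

-0.200

Rank s: 2, 1, 3, 5, 4
Rank t: 2, 5, 1, 3, 4
d = rank(s) − rank(t): 0, -4, 2, 2, 0; Σd² = 24
ρ = 1 − 6Σd² / [n(n²−1)] = 1 − 6×24 / (5×24) = 1 − 144/120 ≈ -0.200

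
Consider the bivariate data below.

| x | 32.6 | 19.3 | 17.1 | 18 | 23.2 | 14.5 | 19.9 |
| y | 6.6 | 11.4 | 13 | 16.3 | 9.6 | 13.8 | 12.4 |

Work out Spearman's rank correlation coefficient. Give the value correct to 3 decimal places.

-0.857

Rank x: 7, 4, 2, 3, 6, 1, 5
Rank y: 1, 3, 5, 7, 2, 6, 4
d = rank(x) − rank(y): 6, 1, -3, -4, 4, -5, 1; Σd² = 104
ρ = 1 − 6Σd² / [n(n²−1)] = 1 − 6×104 / (7×48) = 1 − 624/336 ≈ -0.857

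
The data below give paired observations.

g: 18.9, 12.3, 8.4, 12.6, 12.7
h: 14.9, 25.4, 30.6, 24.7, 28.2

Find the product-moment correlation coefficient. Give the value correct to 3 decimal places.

n = 5, Σg = 64.9, Σh = 123.8, Σg² = 899.11, Σh² = 3208.86, Σgh = 1520.43
nΣgh − ΣgΣh = 7602.15 − 8034.62 = -432.47
nΣg² − (Σg)² = 4495.55 − 4212.01 = 283.54; nΣh² − (Σh)² = 16044.3 − 15326.44 = 717.86
r = -432.47 / √(283.54 × 717.86) = -432.47 / 451.1563 ≈ -0.959

-0.959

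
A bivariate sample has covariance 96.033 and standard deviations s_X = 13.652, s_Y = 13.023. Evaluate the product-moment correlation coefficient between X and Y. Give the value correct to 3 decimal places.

r = Cov(X,Y) / (s_X · s_Y) = 96.033 / (13.652 × 13.023)
  = 96.033 / 177.7900 ≈ 0.540

0.540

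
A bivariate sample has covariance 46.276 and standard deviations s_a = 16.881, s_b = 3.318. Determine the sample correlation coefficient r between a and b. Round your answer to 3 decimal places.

r = Cov(a,b) / (s_a · s_b) = 46.276 / (16.881 × 3.318)
  = 46.276 / 56.0112 ≈ 0.826

0.826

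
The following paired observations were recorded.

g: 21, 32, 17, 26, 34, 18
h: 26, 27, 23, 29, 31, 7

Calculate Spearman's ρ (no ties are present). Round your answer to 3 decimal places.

Rank g: 3, 5, 1, 4, 6, 2
Rank h: 3, 4, 2, 5, 6, 1
d = rank(g) − rank(h): 0, 1, -1, -1, 0, 1; Σd² = 4
ρ = 1 − 6Σd² / [n(n²−1)] = 1 − 6×4 / (6×35) = 1 − 24/210 ≈ 0.886

0.886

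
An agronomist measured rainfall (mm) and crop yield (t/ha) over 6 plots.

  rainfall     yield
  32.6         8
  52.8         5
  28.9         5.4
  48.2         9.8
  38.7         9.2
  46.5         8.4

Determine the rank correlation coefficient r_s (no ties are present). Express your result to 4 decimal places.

Rank rainfall: 2, 6, 1, 5, 3, 4
Rank yield: 3, 1, 2, 6, 5, 4
d = rank(rainfall) − rank(yield): -1, 5, -1, -1, -2, 0; Σd² = 32
ρ = 1 − 6Σd² / [n(n²−1)] = 1 − 6×32 / (6×35) = 1 − 192/210 ≈ 0.0857

0.0857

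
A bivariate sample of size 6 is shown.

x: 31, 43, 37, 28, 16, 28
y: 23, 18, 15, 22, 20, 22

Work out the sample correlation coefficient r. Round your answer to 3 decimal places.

n = 6, Σx = 183, Σy = 120, Σx² = 6003, Σy² = 2446, Σxy = 3594
nΣxy − ΣxΣy = 21564 − 21960 = -396
nΣx² − (Σx)² = 36018 − 33489 = 2529; nΣy² − (Σy)² = 14676 − 14400 = 276
r = -396 / √(2529 × 276) = -396 / 835.4663 ≈ -0.474

-0.474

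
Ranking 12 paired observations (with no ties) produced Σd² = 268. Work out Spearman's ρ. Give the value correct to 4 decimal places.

ρ = 1 − 6Σd² / [n(n²−1)] = 1 − 6×268 / (12×143)
  = 1 − 1608/1716 = 1 − 0.93706 ≈ 0.0629

0.0629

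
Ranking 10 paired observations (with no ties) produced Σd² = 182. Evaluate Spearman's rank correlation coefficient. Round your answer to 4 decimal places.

ρ = 1 − 6Σd² / [n(n²−1)] = 1 − 6×182 / (10×99)
  = 1 − 1092/990 = 1 − 1.10303 ≈ -0.1030

-0.1030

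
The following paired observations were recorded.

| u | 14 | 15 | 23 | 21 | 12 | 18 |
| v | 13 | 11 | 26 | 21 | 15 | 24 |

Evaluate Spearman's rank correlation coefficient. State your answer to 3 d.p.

0.714

Rank u: 2, 3, 6, 5, 1, 4
Rank v: 2, 1, 6, 4, 3, 5
d = rank(u) − rank(v): 0, 2, 0, 1, -2, -1; Σd² = 10
ρ = 1 − 6Σd² / [n(n²−1)] = 1 − 6×10 / (6×35) = 1 − 60/210 ≈ 0.714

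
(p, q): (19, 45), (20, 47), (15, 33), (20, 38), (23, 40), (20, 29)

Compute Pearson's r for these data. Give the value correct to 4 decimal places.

0.2916

n = 6, Σp = 117, Σq = 232, Σp² = 2315, Σq² = 9208, Σpq = 4550
nΣpq − ΣpΣq = 27300 − 27144 = 156
nΣp² − (Σp)² = 13890 − 13689 = 201; nΣq² − (Σq)² = 55248 − 53824 = 1424
r = 156 / √(201 × 1424) = 156 / 534.9991 ≈ 0.2916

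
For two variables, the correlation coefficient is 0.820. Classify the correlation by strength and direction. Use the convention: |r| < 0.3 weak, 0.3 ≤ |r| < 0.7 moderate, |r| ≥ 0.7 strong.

r = 0.820 > 0 so the relationship is positive.
|r| = 0.820, which falls in the strong range.

strong positive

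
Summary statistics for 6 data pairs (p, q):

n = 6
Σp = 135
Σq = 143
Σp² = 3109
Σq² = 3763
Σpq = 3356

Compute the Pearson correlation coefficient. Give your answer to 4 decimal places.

0.8695

r = (nΣpq − ΣpΣq) / √[(nΣp² − (Σp)²)(nΣq² − (Σq)²)]
Numerator: 6×3356 − 135×143 = 831
Denominator: √[(18654 − 18225)(22578 − 20449)] = √[429 × 2129] = 955.6888
r = 831 / 955.6888 ≈ 0.8695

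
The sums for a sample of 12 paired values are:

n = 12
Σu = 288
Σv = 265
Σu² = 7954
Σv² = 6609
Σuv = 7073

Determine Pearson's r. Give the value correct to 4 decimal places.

r = (nΣuv − ΣuΣv) / √[(nΣu² − (Σu)²)(nΣv² − (Σv)²)]
Numerator: 12×7073 − 288×265 = 8556
Denominator: √[(95448 − 82944)(79308 − 70225)] = √[12504 × 9083] = 10657.1024
r = 8556 / 10657.1024 ≈ 0.8028

0.8028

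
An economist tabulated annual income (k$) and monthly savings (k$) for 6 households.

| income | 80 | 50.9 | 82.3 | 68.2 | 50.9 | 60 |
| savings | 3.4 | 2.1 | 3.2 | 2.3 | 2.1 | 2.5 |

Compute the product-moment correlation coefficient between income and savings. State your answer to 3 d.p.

n = 6, Σx = 392.3, Σy = 15.6, Σx² = 26606.15, Σy² = 42.16, Σxy = 1056
nΣxy − ΣxΣy = 6336 − 6119.88 = 216.12
nΣx² − (Σx)² = 159636.9 − 153899.29 = 5737.61; nΣy² − (Σy)² = 252.96 − 243.36 = 9.6
r = 216.12 / √(5737.61 × 9.6) = 216.12 / 234.6935 ≈ 0.921

0.921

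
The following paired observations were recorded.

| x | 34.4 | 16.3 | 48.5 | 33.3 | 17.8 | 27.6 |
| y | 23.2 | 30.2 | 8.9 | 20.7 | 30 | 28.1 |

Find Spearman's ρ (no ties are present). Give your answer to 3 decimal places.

Rank x: 5, 1, 6, 4, 2, 3
Rank y: 3, 6, 1, 2, 5, 4
d = rank(x) − rank(y): 2, -5, 5, 2, -3, -1; Σd² = 68
ρ = 1 − 6Σd² / [n(n²−1)] = 1 − 6×68 / (6×35) = 1 − 408/210 ≈ -0.943

-0.943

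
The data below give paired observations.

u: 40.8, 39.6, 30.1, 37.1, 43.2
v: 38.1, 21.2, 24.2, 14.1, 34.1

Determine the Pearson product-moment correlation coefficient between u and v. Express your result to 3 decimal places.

0.476

n = 5, Σu = 190.8, Σv = 131.7, Σu² = 7381.46, Σv² = 3848.31, Σuv = 5118.65
nΣuv − ΣuΣv = 25593.25 − 25128.36 = 464.89
nΣu² − (Σu)² = 36907.3 − 36404.64 = 502.66; nΣv² − (Σv)² = 19241.55 − 17344.89 = 1896.66
r = 464.89 / √(502.66 × 1896.66) = 464.89 / 976.4093 ≈ 0.476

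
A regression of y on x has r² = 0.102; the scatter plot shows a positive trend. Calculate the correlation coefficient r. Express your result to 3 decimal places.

0.319

|r| = √0.102 = 0.319
The association is positive, so r = 0.319.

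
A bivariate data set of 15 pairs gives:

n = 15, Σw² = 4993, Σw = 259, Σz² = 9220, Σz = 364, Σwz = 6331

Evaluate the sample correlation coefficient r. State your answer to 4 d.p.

r = (nΣwz − ΣwΣz) / √[(nΣw² − (Σw)²)(nΣz² − (Σz)²)]
Numerator: 15×6331 − 259×364 = 689
Denominator: √[(74895 − 67081)(138300 − 132496)] = √[7814 × 5804] = 6734.4232
r = 689 / 6734.4232 ≈ 0.1023

0.1023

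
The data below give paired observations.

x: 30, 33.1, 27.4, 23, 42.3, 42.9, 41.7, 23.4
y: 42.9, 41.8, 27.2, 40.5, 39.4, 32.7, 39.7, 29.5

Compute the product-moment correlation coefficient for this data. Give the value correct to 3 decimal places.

0.220

n = 8, Σx = 263.8, Σy = 293.7, Σx² = 9191.52, Σy² = 11035.73, Σxy = 9762.6
nΣxy − ΣxΣy = 78100.8 − 77478.06 = 622.74
nΣx² − (Σx)² = 73532.16 − 69590.44 = 3941.72; nΣy² − (Σy)² = 88285.84 − 86259.69 = 2026.15
r = 622.74 / √(3941.72 × 2026.15) = 622.74 / 2826.0425 ≈ 0.220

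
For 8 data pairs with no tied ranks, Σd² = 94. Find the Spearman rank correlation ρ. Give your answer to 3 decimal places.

-0.119

ρ = 1 − 6Σd² / [n(n²−1)] = 1 − 6×94 / (8×63)
  = 1 − 564/504 = 1 − 1.1190 ≈ -0.119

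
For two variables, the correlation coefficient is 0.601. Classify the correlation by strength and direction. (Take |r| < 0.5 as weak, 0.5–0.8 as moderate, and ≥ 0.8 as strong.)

moderate positive

r = 0.601 > 0 so the relationship is positive.
|r| = 0.601, which falls in the moderate range.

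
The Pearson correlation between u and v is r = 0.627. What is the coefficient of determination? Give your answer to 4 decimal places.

0.3931

r² = (0.627)² = 0.3931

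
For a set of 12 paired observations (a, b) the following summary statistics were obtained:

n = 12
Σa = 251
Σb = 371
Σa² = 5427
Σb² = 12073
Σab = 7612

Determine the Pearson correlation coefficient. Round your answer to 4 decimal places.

r = (nΣab − ΣaΣb) / √[(nΣa² − (Σa)²)(nΣb² − (Σb)²)]
Numerator: 12×7612 − 251×371 = -1777
Denominator: √[(65124 − 63001)(144876 − 137641)] = √[2123 × 7235] = 3919.1715
r = -1777 / 3919.1715 ≈ -0.4534

-0.4534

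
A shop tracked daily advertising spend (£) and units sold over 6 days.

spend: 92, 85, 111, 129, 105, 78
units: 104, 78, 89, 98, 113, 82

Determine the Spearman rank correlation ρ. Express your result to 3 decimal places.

Rank spend: 3, 2, 5, 6, 4, 1
Rank units: 5, 1, 3, 4, 6, 2
d = rank(spend) − rank(units): -2, 1, 2, 2, -2, -1; Σd² = 18
ρ = 1 − 6Σd² / [n(n²−1)] = 1 − 6×18 / (6×35) = 1 − 108/210 ≈ 0.486

0.486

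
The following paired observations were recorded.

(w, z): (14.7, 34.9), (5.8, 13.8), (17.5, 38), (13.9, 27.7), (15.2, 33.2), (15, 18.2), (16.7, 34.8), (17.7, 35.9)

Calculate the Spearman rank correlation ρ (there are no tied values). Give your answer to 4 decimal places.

0.7857

Rank w: 3, 1, 7, 2, 5, 4, 6, 8
Rank z: 6, 1, 8, 3, 4, 2, 5, 7
d = rank(w) − rank(z): -3, 0, -1, -1, 1, 2, 1, 1; Σd² = 18
ρ = 1 − 6Σd² / [n(n²−1)] = 1 − 6×18 / (8×63) = 1 − 108/504 ≈ 0.7857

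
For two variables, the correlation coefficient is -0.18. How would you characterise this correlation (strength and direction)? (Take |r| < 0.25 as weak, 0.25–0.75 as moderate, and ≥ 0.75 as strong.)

weak negative

r = -0.18 < 0 so the relationship is negative.
|r| = 0.18, which falls in the weak range.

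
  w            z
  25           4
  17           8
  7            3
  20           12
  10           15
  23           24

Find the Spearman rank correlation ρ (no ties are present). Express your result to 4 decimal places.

Rank w: 6, 3, 1, 4, 2, 5
Rank z: 2, 3, 1, 4, 5, 6
d = rank(w) − rank(z): 4, 0, 0, 0, -3, -1; Σd² = 26
ρ = 1 − 6Σd² / [n(n²−1)] = 1 − 6×26 / (6×35) = 1 − 156/210 ≈ 0.2571

0.2571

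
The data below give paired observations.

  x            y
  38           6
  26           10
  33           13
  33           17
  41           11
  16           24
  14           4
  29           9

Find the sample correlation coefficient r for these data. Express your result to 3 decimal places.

-0.168

n = 8, Σx = 230, Σy = 94, Σx² = 7272, Σy² = 1388, Σxy = 2630
nΣxy − ΣxΣy = 21040 − 21620 = -580
nΣx² − (Σx)² = 58176 − 52900 = 5276; nΣy² − (Σy)² = 11104 − 8836 = 2268
r = -580 / √(5276 × 2268) = -580 / 3459.1860 ≈ -0.168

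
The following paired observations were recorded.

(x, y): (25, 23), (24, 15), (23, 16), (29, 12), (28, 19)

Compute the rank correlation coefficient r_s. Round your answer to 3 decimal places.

Rank x: 3, 2, 1, 5, 4
Rank y: 5, 2, 3, 1, 4
d = rank(x) − rank(y): -2, 0, -2, 4, 0; Σd² = 24
ρ = 1 − 6Σd² / [n(n²−1)] = 1 − 6×24 / (5×24) = 1 − 144/120 ≈ -0.200

-0.200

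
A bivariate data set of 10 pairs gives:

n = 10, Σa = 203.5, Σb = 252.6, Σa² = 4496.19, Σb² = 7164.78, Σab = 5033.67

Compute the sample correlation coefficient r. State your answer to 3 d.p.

-0.202

r = (nΣab − ΣaΣb) / √[(nΣa² − (Σa)²)(nΣb² − (Σb)²)]
Numerator: 10×5033.67 − 203.5×252.6 = -1067.4
Denominator: √[(44961.9 − 41412.25)(71647.8 − 63806.76)] = √[3549.65 × 7841.04] = 5275.6940
r = -1067.4 / 5275.6940 ≈ -0.202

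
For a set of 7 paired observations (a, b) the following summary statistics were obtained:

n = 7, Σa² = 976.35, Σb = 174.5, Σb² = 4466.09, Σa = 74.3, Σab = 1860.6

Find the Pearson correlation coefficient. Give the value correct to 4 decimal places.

0.0570

r = (nΣab − ΣaΣb) / √[(nΣa² − (Σa)²)(nΣb² − (Σb)²)]
Numerator: 7×1860.6 − 74.3×174.5 = 58.85
Denominator: √[(6834.45 − 5520.49)(31262.63 − 30450.25)] = √[1313.96 × 812.38] = 1033.1674
r = 58.85 / 1033.1674 ≈ 0.0570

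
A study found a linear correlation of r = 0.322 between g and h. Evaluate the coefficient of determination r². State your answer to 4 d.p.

r² = (0.322)² = 0.1037

0.1037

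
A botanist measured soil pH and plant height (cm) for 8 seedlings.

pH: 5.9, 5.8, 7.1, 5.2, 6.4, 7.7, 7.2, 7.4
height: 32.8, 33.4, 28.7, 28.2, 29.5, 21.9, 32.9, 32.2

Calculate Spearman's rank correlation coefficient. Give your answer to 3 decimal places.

-0.238

Rank pH: 3, 2, 5, 1, 4, 8, 6, 7
Rank height: 6, 8, 3, 2, 4, 1, 7, 5
d = rank(pH) − rank(height): -3, -6, 2, -1, 0, 7, -1, 2; Σd² = 104
ρ = 1 − 6Σd² / [n(n²−1)] = 1 − 6×104 / (8×63) = 1 − 624/504 ≈ -0.238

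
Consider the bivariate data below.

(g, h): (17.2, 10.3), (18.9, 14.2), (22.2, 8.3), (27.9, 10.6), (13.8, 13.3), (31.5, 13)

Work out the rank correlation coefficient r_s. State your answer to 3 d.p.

-0.200

Rank g: 2, 3, 4, 5, 1, 6
Rank h: 2, 6, 1, 3, 5, 4
d = rank(g) − rank(h): 0, -3, 3, 2, -4, 2; Σd² = 42
ρ = 1 − 6Σd² / [n(n²−1)] = 1 − 6×42 / (6×35) = 1 − 252/210 ≈ -0.200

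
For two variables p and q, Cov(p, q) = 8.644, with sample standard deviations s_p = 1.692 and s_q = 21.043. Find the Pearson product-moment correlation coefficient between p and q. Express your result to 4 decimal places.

r = Cov(p,q) / (s_p · s_q) = 8.644 / (1.692 × 21.043)
  = 8.644 / 35.6048 ≈ 0.2428

0.2428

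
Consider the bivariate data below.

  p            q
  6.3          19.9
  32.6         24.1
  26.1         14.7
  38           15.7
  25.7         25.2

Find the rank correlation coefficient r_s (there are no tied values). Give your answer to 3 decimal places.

-0.300

Rank p: 1, 4, 3, 5, 2
Rank q: 3, 4, 1, 2, 5
d = rank(p) − rank(q): -2, 0, 2, 3, -3; Σd² = 26
ρ = 1 − 6Σd² / [n(n²−1)] = 1 − 6×26 / (5×24) = 1 − 156/120 ≈ -0.300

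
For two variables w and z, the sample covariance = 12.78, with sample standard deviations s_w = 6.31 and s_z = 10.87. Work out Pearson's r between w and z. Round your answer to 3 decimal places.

0.186

r = Cov(w,z) / (s_w · s_z) = 12.78 / (6.31 × 10.87)
  = 12.78 / 68.5897 ≈ 0.186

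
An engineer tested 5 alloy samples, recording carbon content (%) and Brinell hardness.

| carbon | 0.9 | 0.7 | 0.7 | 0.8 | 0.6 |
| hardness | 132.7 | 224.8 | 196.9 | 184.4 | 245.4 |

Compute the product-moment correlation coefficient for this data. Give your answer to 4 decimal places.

-0.9644

n = 5, Σx = 3.7, Σy = 984.2, Σx² = 2.79, Σy² = 201138.46, Σxy = 709.38
nΣxy − ΣxΣy = 3546.9 − 3641.54 = -94.64
nΣx² − (Σx)² = 13.95 − 13.69 = 0.26; nΣy² − (Σy)² = 1005692.3 − 968649.64 = 37042.66
r = -94.64 / √(0.26 × 37042.66) = -94.64 / 98.1381 ≈ -0.9644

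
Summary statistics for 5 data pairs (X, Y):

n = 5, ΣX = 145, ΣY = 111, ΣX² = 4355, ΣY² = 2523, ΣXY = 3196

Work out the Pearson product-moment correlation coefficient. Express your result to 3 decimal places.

r = (nΣXY − ΣXΣY) / √[(nΣX² − (ΣX)²)(nΣY² − (ΣY)²)]
Numerator: 5×3196 − 145×111 = -115
Denominator: √[(21775 − 21025)(12615 − 12321)] = √[750 × 294] = 469.5743
r = -115 / 469.5743 ≈ -0.245

-0.245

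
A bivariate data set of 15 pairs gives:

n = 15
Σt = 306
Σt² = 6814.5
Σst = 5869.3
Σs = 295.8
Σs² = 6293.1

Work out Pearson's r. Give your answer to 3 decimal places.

r = (nΣst − ΣsΣt) / √[(nΣs² − (Σs)²)(nΣt² − (Σt)²)]
Numerator: 15×5869.3 − 295.8×306 = -2475.3
Denominator: √[(94396.5 − 87497.64)(102217.5 − 93636)] = √[6898.86 × 8581.5] = 7694.3204
r = -2475.3 / 7694.3204 ≈ -0.322

-0.322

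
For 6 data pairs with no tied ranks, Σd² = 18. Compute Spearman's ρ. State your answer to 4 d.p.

ρ = 1 − 6Σd² / [n(n²−1)] = 1 − 6×18 / (6×35)
  = 1 − 108/210 = 1 − 0.51429 ≈ 0.4857

0.4857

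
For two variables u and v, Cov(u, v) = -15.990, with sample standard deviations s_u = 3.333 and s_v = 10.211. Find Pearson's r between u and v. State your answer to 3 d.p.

r = Cov(u,v) / (s_u · s_v) = -15.990 / (3.333 × 10.211)
  = -15.990 / 34.0333 ≈ -0.470

-0.470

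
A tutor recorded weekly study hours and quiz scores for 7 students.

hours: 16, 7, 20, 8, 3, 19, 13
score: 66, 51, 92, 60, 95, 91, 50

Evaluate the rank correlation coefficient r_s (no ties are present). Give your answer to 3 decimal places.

Rank hours: 5, 2, 7, 3, 1, 6, 4
Rank score: 4, 2, 6, 3, 7, 5, 1
d = rank(hours) − rank(score): 1, 0, 1, 0, -6, 1, 3; Σd² = 48
ρ = 1 − 6Σd² / [n(n²−1)] = 1 − 6×48 / (7×48) = 1 − 288/336 ≈ 0.143

0.143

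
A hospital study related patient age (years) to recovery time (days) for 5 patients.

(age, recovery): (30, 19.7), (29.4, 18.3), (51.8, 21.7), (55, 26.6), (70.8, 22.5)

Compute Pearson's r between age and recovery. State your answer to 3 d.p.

0.678

n = 5, Σx = 237, Σy = 108.8, Σx² = 12485.24, Σy² = 2407.68, Σxy = 5309.08
nΣxy − ΣxΣy = 26545.4 − 25785.6 = 759.8
nΣx² − (Σx)² = 62426.2 − 56169 = 6257.2; nΣy² − (Σy)² = 12038.4 − 11837.44 = 200.96
r = 759.8 / √(6257.2 × 200.96) = 759.8 / 1121.3594 ≈ 0.678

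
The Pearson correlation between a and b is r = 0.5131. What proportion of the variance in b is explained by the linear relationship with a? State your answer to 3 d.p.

0.263

r² = (0.5131)² = 0.263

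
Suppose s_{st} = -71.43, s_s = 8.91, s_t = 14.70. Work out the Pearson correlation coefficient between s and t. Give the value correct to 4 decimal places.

r = Cov(s,t) / (s_s · s_t) = -71.43 / (8.91 × 14.70)
  = -71.43 / 130.9770 ≈ -0.5454

-0.5454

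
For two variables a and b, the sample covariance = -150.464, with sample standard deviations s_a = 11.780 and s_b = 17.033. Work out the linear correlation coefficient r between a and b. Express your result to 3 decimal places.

-0.750

r = Cov(a,b) / (s_a · s_b) = -150.464 / (11.780 × 17.033)
  = -150.464 / 200.6487 ≈ -0.750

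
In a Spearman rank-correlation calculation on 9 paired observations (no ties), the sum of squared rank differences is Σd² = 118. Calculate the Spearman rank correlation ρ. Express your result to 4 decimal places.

0.0167

ρ = 1 − 6Σd² / [n(n²−1)] = 1 − 6×118 / (9×80)
  = 1 − 708/720 = 1 − 0.98333 ≈ 0.0167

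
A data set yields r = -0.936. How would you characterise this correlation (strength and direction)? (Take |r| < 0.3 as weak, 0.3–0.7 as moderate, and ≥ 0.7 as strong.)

r = -0.936 < 0 so the relationship is negative.
|r| = 0.936, which falls in the strong range.

strong negative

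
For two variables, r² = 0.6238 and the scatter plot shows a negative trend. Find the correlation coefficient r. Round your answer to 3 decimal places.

-0.790

|r| = √0.6238 = 0.790
The association is negative, so r = −0.790.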